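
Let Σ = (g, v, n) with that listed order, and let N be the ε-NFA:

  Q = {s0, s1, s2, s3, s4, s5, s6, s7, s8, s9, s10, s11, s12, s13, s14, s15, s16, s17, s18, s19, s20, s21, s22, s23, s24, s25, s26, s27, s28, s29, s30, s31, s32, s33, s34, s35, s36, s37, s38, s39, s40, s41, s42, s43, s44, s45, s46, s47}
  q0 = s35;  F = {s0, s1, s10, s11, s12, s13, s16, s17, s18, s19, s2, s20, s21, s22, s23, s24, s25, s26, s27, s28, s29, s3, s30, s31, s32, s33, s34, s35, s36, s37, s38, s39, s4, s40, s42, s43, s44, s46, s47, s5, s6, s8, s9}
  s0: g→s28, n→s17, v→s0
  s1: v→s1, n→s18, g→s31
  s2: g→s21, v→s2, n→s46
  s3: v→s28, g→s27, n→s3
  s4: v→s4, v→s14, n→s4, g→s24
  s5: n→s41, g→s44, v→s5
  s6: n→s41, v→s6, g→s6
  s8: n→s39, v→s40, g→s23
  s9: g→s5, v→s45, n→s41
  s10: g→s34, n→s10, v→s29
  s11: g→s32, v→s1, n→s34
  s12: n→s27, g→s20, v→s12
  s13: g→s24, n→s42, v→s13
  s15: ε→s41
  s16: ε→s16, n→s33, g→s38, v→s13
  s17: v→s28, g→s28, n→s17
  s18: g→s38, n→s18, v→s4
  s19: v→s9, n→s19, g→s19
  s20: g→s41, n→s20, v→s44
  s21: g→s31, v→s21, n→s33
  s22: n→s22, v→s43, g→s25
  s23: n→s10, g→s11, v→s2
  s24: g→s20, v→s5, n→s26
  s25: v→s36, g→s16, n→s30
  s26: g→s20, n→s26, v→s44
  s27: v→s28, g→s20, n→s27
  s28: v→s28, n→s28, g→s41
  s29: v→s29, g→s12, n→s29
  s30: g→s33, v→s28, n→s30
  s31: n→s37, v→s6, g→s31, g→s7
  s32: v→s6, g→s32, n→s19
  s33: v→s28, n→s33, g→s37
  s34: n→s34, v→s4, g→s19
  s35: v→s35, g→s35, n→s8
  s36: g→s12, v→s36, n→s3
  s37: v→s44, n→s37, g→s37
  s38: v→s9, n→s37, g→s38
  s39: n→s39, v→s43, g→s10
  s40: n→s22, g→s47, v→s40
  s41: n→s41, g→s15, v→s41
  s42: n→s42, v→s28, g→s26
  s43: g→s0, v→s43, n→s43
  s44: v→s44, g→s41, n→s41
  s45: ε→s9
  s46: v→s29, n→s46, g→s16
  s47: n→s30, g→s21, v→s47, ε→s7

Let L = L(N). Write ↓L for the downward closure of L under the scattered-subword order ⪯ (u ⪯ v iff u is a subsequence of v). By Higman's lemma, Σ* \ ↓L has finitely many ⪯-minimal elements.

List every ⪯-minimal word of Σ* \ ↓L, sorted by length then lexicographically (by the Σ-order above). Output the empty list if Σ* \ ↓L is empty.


A = [ngggvn, nvgnvg, nnvggg].

|Q|=48, |F|=43, |δ|=138 (4 ε).
min D↑ (44 st, q0=0, F={31}): 0:g→0,v→0,n→1 1:g→2,v→3,n→4 2:g→5,v→6,n→7 3:g→8,v→3,n→9 4:g→7,v→10,n→4 5:g→11,v→12,n→13 6:g→14,v→6,n→15 7:g→13,v→16,n→7 8:g→14,v→8,n→17 9:g→18,v→10,n→9 10:g→19,v→10,n→10 11:g→11,v→20,n→21 12:g→22,v→12,n→23 13:g→21,v→24,n→13 14:g→22,v→14,n→25 15:g→26,v→16,n→15 16:g→27,v→16,n→16 17:g→25,v→28,n→17 18:g→26,v→29,n→17 19:g→28,v→19,n→30 20:g→20,v→20,n→31 21:g→21,v→32,n→21 22:g→22,v→20,n→33 23:g→34,v→24,n→23 24:g→35,v→24,n→24 25:g→33,v→28,n→25 26:g→34,v→36,n→25 27:g→37,v→27,n→38 28:g→31,v→28,n→28 29:g→27,v→29,n→39 30:g→28,v→28,n→30 31:g→31,v→31,n→31 32:g→40,v→32,n→31 33:g→33,v→41,n→33 34:g→34,v→32,n→33 35:g→37,v→40,n→42 36:g→35,v→36,n→43 37:g→31,v→41,n→37 38:g→37,v→28,n→38 39:g→38,v→28,n→39 40:g→41,v→40,n→31 41:g→31,v→41,n→31 42:g→37,v→41,n→42 43:g→42,v→28,n→43 [Hopcroft].
'ngggvn': N↓-sim [48, 47, 42, 30, 16, 7, 2] end={s15,s41} ∉↓L; 6/6 deletions ∈↓L.
'nvgnvg': N↓-sim [48, 47, 39, 29, 13, 4, 2] end={s15,s41} rej; 6/6 del acc.
'nnvggg': run [48, 47, 35, 22, 12, 5, 2] end={s15,s41} — reject; 6/6 del acc.
3 minimals (antichain).


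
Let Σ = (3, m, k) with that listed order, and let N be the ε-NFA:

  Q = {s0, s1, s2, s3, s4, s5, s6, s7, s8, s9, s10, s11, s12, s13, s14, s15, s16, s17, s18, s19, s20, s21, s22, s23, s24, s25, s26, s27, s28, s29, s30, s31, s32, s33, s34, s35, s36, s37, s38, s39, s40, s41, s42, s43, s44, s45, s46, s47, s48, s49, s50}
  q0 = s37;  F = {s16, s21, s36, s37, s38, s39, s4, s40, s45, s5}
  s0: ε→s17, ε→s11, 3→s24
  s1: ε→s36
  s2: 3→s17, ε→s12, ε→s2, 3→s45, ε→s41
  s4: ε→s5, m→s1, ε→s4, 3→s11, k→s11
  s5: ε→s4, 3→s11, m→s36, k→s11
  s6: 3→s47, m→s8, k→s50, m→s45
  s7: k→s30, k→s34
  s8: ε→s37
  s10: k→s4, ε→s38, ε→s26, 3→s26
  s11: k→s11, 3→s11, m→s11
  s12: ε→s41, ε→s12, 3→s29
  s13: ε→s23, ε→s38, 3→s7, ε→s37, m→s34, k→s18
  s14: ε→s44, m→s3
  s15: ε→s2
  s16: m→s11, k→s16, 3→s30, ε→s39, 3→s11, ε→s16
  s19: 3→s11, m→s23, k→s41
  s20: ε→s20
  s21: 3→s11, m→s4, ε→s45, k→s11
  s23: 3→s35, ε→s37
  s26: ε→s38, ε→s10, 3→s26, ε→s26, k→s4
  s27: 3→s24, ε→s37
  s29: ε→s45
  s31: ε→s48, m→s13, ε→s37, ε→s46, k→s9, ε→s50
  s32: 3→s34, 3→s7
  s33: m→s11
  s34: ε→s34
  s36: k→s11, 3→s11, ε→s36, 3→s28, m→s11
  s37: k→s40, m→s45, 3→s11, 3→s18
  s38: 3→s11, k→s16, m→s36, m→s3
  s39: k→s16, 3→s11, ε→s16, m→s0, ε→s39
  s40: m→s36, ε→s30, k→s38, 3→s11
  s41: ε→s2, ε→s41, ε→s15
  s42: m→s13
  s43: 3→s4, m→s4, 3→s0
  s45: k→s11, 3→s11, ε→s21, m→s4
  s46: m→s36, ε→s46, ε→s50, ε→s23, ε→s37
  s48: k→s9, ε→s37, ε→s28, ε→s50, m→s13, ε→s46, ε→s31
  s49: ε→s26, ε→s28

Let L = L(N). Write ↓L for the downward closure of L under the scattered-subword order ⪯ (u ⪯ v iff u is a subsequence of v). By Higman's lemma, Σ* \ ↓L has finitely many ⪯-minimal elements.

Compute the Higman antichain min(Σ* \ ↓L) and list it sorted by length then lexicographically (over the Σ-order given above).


A = [3, mk, kmm, mmmm, kkkm].

|Q|=51, |F|=10, |δ|=125 (53 ε).
min D↑ (8 st, q0=0, F={1}): 0:3→1,m→2,k→3 1:3→1,m→1,k→1 2:3→1,m→4,k→1 3:3→1,m→5,k→6 4:3→1,m→5,k→1 5:3→1,m→1,k→1 6:3→1,m→5,k→7 7:3→1,m→1,k→7 [Hopcroft].
'3': N↓-sim [19, 5] end={s11,s18,s24,s28,s30} rej; 1/1 deletions ∈↓L.
'mk': run [19, 12, 1] end={s11} — reject; 2/2 del acc.
'kmm': N↓-sim [19, 12, 7, 1] end={s11} — reject; 3/3 single-dels accept.
'mmmm': run [19, 12, 6, 4, 1] end={s11} — reject; 4/4 del acc.
'kkkm': N↓-sim [19, 12, 11, 7, 4] end={s0,s11,s17,s24} — reject; 4/4 single-dels accept.
5 minimals (antichain).


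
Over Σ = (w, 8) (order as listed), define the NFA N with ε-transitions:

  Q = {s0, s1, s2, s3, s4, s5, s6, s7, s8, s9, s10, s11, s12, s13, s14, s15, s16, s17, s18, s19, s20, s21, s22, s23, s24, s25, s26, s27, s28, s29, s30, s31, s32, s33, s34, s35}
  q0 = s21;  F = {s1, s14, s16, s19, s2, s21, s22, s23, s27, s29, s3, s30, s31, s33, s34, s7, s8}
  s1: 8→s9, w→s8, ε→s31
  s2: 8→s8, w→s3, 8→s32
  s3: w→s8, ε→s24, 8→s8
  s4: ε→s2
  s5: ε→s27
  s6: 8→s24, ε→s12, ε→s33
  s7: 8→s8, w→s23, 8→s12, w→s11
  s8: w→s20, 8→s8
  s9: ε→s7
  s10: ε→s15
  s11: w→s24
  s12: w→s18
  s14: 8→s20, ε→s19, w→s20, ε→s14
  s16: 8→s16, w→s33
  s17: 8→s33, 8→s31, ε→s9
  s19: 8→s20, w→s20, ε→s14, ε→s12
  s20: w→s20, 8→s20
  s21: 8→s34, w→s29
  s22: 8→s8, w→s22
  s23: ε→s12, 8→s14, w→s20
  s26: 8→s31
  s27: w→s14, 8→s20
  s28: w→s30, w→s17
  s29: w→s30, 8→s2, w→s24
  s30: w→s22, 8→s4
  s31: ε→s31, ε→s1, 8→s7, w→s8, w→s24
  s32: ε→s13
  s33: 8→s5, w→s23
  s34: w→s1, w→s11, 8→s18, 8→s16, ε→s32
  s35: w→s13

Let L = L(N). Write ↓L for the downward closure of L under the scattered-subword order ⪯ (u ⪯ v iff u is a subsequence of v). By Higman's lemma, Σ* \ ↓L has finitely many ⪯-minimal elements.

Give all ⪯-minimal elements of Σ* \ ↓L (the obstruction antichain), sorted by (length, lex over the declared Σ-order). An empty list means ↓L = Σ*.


|Q|=36, |F|=17, |δ|=70 (18 ε).
min D↑ (16 st, q0=0, F={12}): 0:w→1,8→2 1:w→3,8→4 2:w→5,8→6 3:w→7,8→4 4:w→8,8→9 5:w→9,8→10 6:w→11,8→6 7:w→7,8→9 8:w→9,8→9 9:w→12,8→9 10:w→13,8→9 11:w→13,8→14 12:w→12,8→12 13:w→12,8→15 14:w→15,8→12 15:w→12,8→12 (ε-aug+det+¬).
'w88w': N↓-sim [27, 24, 18, 8, 2] end={s18,s20} rej; 4/4 del acc.
'8www': run [27, 23, 17, 9, 3] end={s18,s20,s24} — reject; 4/4 deletions ∈↓L.
'www8w': run [27, 24, 16, 6, 2, 1] end={s20} — reject; 5/5 del acc.
'88w88': N↓-sim [27, 23, 17, 11, 7, 1] end={s20} rej; 5/5 single-dels accept.
4 minimals (antichain).

Antichain: [w88w, 8www, www8w, 88w88].


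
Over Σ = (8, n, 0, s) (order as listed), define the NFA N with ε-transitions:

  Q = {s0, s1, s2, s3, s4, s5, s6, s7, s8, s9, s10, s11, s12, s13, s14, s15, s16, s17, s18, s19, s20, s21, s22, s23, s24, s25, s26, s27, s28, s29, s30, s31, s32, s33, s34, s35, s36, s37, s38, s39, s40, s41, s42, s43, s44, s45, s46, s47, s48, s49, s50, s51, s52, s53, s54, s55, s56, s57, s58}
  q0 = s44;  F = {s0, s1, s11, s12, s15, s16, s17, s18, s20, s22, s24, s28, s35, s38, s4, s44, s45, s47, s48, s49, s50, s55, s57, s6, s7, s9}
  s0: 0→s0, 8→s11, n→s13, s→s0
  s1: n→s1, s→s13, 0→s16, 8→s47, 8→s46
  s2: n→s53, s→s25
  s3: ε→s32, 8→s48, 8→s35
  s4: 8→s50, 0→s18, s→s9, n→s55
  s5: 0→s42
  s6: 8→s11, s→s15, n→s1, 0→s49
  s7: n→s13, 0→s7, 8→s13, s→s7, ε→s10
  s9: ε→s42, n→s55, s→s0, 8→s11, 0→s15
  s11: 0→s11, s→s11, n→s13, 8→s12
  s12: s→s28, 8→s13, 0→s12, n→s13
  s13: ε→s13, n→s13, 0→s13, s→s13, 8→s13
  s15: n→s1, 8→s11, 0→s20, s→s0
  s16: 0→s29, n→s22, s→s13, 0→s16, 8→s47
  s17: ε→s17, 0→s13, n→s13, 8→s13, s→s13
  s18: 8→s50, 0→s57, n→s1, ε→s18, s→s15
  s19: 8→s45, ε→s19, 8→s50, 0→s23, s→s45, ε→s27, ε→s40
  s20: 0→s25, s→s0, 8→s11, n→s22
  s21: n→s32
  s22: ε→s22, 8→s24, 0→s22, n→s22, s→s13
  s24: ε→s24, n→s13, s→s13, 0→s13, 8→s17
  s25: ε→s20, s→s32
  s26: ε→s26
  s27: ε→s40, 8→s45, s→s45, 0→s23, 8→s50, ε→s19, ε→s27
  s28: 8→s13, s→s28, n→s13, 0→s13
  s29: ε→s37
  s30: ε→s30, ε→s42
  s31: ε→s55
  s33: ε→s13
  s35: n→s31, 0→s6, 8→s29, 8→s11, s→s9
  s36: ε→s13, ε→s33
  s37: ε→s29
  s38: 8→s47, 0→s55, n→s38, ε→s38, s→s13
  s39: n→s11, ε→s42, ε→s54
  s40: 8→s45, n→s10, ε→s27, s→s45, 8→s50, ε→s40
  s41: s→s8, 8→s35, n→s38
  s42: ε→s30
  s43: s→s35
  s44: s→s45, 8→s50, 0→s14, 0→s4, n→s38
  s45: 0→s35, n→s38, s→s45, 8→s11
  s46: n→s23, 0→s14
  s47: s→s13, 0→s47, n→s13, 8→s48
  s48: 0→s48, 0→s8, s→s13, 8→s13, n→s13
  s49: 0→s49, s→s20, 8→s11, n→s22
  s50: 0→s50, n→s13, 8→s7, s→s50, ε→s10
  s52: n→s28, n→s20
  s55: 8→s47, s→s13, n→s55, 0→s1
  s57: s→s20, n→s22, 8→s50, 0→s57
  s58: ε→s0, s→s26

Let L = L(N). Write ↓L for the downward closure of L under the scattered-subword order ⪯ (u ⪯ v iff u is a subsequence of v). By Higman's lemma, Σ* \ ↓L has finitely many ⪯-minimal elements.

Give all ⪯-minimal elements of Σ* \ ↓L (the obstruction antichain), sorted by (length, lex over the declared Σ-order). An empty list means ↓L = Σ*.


Antichain: [8n, ns, 888, 0ssn, s88s0, 000n80].

|Q|=59, |F|=26, |δ|=174 (32 ε).
min D↑ (27 st, q0=0, F={6}): 0:8→1,n→2,0→3,s→4 1:8→5,n→6,0→1,s→1 2:8→7,n→2,0→8,s→6 3:8→1,n→8,0→9,s→10 4:8→11,n→2,0→12,s→4 5:8→6,n→6,0→5,s→5 6:8→6,n→6,0→6,s→6 7:8→13,n→6,0→7,s→6 8:8→7,n→8,0→14,s→6 9:8→1,n→14,0→15,s→16 10:8→11,n→8,0→16,s→17 11:8→18,n→6,0→11,s→11 12:8→11,n→8,0→19,s→10 13:8→6,n→6,0→13,s→6 14:8→7,n→14,0→20,s→6 15:8→1,n→21,0→15,s→22 16:8→11,n→14,0→22,s→17 17:8→11,n→6,0→17,s→17 18:8→6,n→6,0→18,s→23 19:8→11,n→14,0→24,s→16 20:8→7,n→21,0→20,s→6 21:8→25,n→21,0→21,s→6 22:8→11,n→21,0→22,s→17 23:8→6,n→6,0→6,s→23 24:8→11,n→21,0→24,s→22 25:8→26,n→6,0→6,s→6 26:8→6,n→6,0→6,s→6 [Hopcroft].
'8n': run [39, 17, 2] end={s13,s23} rej; 2/2 deletions ∈↓L.
'ns': run [39, 17, 1] end={s13} ∉↓L; 2/2 del acc.
'888': run [39, 17, 8, 1] end={s13} ∉↓L; 3/3 del acc.
'0ssn': N↓-sim [39, 36, 29, 9, 1] end={s13} — reject; 4/4 single-dels accept.
's88s0': |S_i|=[39, 35, 16, 6, 2, 1] end={s13} ∉↓L; 5/5 deletions ∈↓L.
'000n80': |S_i|=[39, 36, 29, 23, 4, 3, 1] end={s13} — reject; 6/6 deletions ∈↓L.
6 obstructions.


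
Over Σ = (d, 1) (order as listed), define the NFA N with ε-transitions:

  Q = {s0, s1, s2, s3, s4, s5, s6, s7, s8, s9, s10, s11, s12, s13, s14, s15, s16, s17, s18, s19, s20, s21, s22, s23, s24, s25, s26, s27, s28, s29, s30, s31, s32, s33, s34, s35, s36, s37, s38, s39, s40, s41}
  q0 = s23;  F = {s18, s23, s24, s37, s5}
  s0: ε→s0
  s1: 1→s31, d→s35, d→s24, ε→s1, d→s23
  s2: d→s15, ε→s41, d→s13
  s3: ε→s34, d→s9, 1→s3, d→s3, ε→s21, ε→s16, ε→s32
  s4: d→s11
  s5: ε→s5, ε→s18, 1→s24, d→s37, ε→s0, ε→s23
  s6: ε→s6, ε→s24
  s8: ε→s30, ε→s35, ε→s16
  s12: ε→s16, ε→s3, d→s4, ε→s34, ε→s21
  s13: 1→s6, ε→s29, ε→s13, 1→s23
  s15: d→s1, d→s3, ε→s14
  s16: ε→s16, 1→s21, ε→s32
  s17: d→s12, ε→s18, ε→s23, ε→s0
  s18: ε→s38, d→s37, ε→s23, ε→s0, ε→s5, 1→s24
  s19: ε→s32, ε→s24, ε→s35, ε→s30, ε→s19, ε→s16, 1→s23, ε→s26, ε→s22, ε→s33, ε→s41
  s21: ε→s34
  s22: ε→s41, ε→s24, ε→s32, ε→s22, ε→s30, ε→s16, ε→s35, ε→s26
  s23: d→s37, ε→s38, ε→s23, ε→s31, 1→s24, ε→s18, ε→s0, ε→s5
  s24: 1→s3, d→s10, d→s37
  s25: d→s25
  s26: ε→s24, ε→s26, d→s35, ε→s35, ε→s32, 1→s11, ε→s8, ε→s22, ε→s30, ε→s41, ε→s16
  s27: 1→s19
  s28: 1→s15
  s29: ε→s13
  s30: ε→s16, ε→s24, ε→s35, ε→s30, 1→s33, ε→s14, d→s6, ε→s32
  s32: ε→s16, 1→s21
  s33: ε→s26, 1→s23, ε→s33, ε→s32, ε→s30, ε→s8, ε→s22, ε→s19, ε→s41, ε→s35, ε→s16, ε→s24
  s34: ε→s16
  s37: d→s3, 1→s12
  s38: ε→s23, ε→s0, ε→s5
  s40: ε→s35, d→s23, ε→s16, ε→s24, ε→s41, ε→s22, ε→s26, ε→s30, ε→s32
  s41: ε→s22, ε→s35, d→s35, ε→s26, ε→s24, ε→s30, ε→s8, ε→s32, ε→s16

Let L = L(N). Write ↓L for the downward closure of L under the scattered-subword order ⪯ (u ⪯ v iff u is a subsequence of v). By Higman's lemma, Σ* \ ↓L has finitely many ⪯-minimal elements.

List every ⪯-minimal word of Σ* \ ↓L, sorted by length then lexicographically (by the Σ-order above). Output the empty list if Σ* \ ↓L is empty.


|Q|=42, |F|=5, |δ|=145 (105 ε).
min D↑ (4 st, q0=0, F={3}): 0:d→1,1→2 1:d→3,1→3 2:d→1,1→3 3:d→3,1→3.
'dd': N↓-sim [18, 11, 8] end={s11,s16,s21,s3,s32,s34,s4,s9} rej; 2/2 single-dels accept.
'd1': N↓-sim [18, 11, 9] end={s11,s12,s16,s21,s3,s32,s34,s4,s9} rej; 2/2 deletions ∈↓L.
'11': N↓-sim [18, 12, 9] end={s11,s12,s16,s21,s3,s32,s34,s4,s9} — reject; 2/2 del acc.
3 words, ⪯-incomp.

Antichain: [dd, d1, 11].


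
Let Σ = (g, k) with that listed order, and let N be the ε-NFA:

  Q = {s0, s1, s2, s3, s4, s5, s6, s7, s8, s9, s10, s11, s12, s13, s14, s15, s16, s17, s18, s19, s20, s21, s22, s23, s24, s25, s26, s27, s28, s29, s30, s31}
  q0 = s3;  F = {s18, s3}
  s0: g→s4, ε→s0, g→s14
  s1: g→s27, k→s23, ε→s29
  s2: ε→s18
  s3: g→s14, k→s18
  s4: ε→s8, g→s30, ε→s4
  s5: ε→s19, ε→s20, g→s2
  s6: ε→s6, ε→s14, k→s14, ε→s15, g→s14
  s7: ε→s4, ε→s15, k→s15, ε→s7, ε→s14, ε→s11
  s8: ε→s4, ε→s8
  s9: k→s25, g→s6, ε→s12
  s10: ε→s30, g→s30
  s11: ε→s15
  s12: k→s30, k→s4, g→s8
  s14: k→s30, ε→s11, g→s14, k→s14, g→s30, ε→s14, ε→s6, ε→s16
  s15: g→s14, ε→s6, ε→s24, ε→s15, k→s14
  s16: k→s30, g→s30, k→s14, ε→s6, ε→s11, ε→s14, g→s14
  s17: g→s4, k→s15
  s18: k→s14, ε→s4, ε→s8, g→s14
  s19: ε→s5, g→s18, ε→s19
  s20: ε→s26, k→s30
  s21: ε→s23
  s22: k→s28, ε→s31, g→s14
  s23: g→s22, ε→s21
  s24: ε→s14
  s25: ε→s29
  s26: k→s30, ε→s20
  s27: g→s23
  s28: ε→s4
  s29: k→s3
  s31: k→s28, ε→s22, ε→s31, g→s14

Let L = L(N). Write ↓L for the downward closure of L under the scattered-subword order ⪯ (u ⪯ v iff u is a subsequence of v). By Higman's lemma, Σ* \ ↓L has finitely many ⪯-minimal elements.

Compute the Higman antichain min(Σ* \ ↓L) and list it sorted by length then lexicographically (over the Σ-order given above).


Antichain: [g, kk].

|Q|=32, |F|=2, |δ|=85 (44 ε).
min D↑ (3 st, q0=0, F={1}): 0:g→1,k→2 1:g→1,k→1 2:g→1,k→1.
'g': |S_i|=[11, 7] end={s11,s14,s15,s16,s24,s30,s6} — reject; 1/1 deletions ∈↓L.
'kk': |S_i|=[11, 10, 7] end={s11,s14,s15,s16,s24,s30,s6} — reject; 2/2 deletions ∈↓L.
2 obstructions.


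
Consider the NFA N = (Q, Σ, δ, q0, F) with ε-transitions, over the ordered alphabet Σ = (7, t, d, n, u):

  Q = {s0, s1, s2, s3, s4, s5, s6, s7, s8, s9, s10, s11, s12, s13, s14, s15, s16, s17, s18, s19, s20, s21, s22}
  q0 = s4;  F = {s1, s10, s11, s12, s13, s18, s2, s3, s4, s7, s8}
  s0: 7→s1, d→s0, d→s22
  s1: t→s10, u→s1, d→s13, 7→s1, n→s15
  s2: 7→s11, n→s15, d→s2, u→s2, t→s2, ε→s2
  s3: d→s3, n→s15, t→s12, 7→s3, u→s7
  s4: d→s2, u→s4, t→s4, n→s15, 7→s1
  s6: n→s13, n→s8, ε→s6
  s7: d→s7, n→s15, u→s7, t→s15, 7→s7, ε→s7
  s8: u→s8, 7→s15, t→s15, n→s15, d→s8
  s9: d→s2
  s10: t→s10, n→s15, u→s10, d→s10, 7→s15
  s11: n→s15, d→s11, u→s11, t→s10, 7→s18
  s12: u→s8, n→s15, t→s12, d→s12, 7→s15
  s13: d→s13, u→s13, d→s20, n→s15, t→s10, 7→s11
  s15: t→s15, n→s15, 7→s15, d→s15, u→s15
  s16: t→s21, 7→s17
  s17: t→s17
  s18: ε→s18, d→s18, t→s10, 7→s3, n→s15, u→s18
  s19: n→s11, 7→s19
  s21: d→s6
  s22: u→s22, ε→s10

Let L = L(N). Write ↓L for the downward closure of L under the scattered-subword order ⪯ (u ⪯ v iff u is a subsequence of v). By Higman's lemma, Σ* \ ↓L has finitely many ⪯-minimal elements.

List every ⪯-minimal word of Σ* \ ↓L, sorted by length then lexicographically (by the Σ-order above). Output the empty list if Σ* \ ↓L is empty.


A = [n, 7t7, d777ut].

|Q|=23, |F|=11, |δ|=79 (5 ε).
min D↑ (12 st, q0=0, F={3}): 0:7→1,t→0,d→2,n→3,u→0 1:7→1,t→4,d→5,n→3,u→1 2:7→6,t→2,d→2,n→3,u→2 3:7→3,t→3,d→3,n→3,u→3 4:7→3,t→4,d→4,n→3,u→4 5:7→6,t→4,d→5,n→3,u→5 6:7→7,t→4,d→6,n→3,u→6 7:7→8,t→4,d→7,n→3,u→7 8:7→8,t→9,d→8,n→3,u→10 9:7→3,t→9,d→9,n→3,u→11 10:7→10,t→3,d→10,n→3,u→10 11:7→3,t→3,d→11,n→3,u→11 [Hopcroft].
'n': run [13, 1] end={s15} rej; 1/1 deletions ∈↓L.
'7t7': N↓-sim [13, 11, 4, 1] end={s15} — reject; 3/3 deletions ∈↓L.
'd777ut': run [13, 11, 8, 7, 5, 3, 1] end={s15} ∉↓L; 6/6 single-dels accept.
3 obstructions.


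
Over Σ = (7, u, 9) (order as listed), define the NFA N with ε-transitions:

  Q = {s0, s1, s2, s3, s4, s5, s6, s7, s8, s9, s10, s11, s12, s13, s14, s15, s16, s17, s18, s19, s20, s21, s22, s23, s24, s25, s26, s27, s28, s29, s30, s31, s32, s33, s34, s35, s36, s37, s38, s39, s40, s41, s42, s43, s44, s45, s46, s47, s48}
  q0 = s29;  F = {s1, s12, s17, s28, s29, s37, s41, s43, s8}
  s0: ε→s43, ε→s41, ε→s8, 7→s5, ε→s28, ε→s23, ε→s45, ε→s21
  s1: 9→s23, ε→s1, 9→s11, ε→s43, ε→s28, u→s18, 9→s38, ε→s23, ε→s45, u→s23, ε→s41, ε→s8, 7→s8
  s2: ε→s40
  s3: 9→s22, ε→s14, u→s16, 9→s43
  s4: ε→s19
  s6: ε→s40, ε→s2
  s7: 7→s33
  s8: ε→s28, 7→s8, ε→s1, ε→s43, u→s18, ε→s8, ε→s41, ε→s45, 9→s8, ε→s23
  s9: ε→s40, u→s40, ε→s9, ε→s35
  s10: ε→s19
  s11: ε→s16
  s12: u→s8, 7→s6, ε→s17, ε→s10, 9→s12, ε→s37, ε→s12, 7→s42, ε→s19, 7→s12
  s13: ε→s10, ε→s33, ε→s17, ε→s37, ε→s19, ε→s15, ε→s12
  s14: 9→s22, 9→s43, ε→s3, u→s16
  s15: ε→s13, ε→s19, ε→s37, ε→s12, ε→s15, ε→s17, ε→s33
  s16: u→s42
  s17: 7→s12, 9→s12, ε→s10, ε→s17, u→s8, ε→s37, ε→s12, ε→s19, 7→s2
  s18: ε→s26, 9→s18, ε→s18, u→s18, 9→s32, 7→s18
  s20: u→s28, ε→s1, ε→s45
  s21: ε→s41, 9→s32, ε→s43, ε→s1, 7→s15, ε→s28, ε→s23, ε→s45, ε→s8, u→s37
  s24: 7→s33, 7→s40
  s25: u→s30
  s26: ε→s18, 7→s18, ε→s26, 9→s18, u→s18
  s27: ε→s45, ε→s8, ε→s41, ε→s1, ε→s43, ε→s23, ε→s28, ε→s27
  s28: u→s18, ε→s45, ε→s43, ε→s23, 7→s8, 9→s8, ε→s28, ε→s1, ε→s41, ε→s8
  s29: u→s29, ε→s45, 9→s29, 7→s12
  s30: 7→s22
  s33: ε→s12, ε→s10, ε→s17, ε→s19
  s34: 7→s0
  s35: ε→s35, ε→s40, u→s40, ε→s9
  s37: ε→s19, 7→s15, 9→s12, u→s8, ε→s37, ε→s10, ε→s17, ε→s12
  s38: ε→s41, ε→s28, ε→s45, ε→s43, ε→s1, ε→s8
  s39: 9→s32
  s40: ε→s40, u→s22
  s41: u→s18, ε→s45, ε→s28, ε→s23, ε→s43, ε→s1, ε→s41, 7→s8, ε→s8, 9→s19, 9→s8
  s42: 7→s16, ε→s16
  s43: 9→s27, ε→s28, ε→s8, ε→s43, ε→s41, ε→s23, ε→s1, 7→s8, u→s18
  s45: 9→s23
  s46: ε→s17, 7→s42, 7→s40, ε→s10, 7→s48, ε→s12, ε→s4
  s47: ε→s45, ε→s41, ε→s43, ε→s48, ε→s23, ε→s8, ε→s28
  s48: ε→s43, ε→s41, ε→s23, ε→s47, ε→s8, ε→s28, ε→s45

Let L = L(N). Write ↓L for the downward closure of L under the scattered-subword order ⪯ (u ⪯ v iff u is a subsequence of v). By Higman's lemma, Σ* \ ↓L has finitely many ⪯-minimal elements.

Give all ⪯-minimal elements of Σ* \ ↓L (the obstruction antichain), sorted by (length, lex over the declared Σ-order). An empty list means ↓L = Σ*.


|Q|=49, |F|=9, |δ|=204 (136 ε).
min D↑ (4 st, q0=0, F={3}): 0:7→1,u→0,9→0 1:7→1,u→2,9→1 2:7→2,u→3,9→2 3:7→3,u→3,9→3 [Hopcroft].
'7uu': run [28, 27, 17, 6] end={s16,s18,s23,s26,s32,s42} ∉↓L; 3/3 single-dels accept.
1 obstructions.

A = [7uu].


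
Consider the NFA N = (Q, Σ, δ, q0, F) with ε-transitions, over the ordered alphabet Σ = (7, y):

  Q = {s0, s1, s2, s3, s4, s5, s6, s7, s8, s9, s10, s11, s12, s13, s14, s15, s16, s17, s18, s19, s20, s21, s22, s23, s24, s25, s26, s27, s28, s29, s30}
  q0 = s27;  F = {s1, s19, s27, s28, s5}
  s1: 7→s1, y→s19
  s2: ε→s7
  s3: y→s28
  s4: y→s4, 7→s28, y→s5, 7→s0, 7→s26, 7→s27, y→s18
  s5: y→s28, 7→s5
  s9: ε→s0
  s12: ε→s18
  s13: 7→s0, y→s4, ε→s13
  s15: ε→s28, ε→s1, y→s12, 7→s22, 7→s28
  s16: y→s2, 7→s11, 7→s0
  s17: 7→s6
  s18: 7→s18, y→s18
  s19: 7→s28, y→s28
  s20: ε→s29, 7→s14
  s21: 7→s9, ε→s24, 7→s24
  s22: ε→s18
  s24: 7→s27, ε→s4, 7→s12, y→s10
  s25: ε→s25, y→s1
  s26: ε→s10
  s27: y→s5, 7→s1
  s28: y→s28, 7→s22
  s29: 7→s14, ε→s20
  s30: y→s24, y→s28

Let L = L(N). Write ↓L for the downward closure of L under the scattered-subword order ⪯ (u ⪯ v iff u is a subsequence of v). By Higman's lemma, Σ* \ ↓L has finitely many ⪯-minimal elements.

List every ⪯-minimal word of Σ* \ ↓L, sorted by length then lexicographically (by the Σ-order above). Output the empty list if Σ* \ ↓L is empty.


A = [yy7, 7y77].

|Q|=31, |F|=5, |δ|=52 (13 ε).
min D↑ (6 st, q0=0, F={5}): 0:7→1,y→2 1:7→1,y→3 2:7→2,y→4 3:7→4,y→4 4:7→5,y→4 5:7→5,y→5 [Hopcroft].
'yy7': run [7, 5, 3, 2] end={s18,s22} rej; 3/3 single-dels accept.
'7y77': N↓-sim [7, 6, 4, 3, 2] end={s18,s22} — reject; 4/4 deletions ∈↓L.
2 minimals (antichain).


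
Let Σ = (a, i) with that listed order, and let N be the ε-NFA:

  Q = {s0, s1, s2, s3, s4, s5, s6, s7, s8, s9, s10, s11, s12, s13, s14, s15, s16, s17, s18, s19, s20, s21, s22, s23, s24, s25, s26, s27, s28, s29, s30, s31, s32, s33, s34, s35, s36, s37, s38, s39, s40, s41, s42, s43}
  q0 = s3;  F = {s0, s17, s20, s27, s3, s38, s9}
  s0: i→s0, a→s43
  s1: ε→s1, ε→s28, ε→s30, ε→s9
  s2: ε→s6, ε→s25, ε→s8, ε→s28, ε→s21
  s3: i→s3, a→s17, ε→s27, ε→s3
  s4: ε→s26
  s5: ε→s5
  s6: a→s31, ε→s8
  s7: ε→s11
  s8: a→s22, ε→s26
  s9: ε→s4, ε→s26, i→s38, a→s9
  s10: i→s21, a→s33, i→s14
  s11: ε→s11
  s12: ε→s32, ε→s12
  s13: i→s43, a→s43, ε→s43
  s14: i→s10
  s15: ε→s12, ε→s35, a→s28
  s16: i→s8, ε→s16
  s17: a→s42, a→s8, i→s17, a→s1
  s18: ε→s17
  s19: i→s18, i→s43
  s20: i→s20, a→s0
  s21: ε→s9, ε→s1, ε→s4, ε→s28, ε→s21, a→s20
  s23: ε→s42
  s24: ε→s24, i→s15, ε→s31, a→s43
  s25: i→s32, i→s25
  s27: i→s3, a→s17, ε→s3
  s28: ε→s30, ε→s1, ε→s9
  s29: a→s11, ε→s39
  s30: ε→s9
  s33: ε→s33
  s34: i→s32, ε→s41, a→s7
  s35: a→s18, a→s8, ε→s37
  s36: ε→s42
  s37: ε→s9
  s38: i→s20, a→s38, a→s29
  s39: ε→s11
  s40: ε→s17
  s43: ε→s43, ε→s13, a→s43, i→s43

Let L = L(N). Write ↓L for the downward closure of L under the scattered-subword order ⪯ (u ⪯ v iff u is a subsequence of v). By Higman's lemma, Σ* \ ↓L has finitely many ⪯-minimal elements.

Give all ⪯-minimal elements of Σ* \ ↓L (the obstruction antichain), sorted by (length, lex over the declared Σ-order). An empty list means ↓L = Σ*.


A = [aaiiaa].

|Q|=44, |F|=7, |δ|=90 (49 ε).
min D↑ (7 st, q0=0, F={6}): 0:a→1,i→0 1:a→2,i→1 2:a→2,i→3 3:a→3,i→4 4:a→5,i→4 5:a→6,i→5 6:a→6,i→6.
'aaiiaa': run [20, 18, 17, 8, 4, 3, 2] end={s13,s43} rej; 6/6 single-dels accept.
1 words, ⪯-incomp.


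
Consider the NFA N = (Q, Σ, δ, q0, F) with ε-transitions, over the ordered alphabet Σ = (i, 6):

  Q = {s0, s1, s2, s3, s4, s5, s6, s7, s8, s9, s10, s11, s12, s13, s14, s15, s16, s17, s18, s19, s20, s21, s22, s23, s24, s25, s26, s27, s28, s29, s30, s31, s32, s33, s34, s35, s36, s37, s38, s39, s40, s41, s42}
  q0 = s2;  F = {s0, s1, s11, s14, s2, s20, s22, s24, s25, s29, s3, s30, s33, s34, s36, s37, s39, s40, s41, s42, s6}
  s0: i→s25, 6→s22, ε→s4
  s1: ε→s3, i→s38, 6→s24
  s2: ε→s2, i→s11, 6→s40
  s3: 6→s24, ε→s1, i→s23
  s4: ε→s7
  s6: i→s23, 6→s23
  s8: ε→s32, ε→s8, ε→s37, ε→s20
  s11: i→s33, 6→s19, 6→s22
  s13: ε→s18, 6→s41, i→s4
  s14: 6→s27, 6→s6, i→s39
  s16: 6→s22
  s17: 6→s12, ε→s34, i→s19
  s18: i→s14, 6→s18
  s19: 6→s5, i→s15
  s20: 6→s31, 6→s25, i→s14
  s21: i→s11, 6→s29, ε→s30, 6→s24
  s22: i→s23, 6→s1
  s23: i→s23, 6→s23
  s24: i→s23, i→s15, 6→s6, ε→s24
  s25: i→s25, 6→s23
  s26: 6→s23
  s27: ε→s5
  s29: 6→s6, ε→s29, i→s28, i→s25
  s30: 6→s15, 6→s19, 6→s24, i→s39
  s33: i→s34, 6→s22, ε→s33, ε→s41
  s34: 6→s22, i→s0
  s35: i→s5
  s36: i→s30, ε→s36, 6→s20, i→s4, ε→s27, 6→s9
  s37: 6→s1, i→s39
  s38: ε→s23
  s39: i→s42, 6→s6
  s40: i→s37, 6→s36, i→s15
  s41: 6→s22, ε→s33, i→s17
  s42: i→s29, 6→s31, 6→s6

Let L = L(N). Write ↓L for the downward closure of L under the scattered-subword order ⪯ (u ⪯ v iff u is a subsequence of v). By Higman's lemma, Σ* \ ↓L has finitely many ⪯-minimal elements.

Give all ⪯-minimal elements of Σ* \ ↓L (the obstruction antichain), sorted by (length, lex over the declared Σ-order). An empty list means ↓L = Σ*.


|Q|=43, |F|=21, |δ|=90 (21 ε).
min D↑ (20 st, q0=0, F={8}): 0:i→1,6→2 1:i→3,6→4 2:i→5,6→6 3:i→7,6→4 4:i→8,6→9 5:i→10,6→9 6:i→11,6→12 7:i→13,6→4 8:i→8,6→8 9:i→8,6→14 10:i→15,6→16 11:i→10,6→14 12:i→17,6→18 13:i→18,6→4 14:i→8,6→16 15:i→19,6→16 16:i→8,6→8 17:i→10,6→16 18:i→18,6→8 19:i→18,6→16 (ε-aug+det+¬).
'i6i': run [34, 29, 13, 3] end={s15,s23,s38} rej; 3/3 single-dels accept.
'6ii66': N↓-sim [34, 27, 21, 10, 3, 1] end={s23} — reject; 5/5 del acc.
'66666': N↓-sim [34, 27, 23, 16, 6, 1] end={s23} rej; 5/5 single-dels accept.
'iiiii6': run [34, 29, 24, 21, 16, 5, 1] end={s23} — reject; 6/6 single-dels accept.
4 obstructions.

A = [i6i, 6ii66, 66666, iiiii6].


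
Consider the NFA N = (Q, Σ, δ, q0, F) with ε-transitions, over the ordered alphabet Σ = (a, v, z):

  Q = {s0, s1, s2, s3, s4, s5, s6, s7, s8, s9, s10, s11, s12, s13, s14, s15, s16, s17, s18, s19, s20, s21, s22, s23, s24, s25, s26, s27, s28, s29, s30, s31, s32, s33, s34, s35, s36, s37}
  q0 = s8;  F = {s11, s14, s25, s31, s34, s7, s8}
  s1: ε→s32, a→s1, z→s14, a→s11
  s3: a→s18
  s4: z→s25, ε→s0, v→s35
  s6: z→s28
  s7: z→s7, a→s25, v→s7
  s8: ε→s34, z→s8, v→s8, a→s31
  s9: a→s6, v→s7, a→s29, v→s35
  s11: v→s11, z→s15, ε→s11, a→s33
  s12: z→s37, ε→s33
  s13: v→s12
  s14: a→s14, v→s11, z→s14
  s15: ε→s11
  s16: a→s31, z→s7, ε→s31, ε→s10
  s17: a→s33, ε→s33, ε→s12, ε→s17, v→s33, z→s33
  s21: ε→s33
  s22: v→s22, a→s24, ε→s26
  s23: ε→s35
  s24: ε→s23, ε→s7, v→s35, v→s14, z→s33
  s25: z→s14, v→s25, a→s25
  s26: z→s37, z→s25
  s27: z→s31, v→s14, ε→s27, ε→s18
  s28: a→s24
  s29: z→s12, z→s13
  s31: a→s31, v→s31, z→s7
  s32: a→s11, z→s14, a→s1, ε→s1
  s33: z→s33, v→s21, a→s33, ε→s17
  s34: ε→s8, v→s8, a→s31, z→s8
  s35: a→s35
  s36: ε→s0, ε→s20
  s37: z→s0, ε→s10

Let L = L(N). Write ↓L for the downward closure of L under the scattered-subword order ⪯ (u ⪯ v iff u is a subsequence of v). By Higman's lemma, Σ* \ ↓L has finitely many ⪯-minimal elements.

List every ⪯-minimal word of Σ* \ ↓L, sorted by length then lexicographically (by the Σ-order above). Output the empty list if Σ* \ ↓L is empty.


min(Σ*\↓L) = [azazva].

|Q|=38, |F|=7, |δ|=83 (24 ε).
min D↑ (7 st, q0=0, F={6}): 0:a→1,v→0,z→0 1:a→1,v→1,z→2 2:a→3,v→2,z→2 3:a→3,v→3,z→4 4:a→4,v→5,z→4 5:a→6,v→5,z→5 6:a→6,v→6,z→6.
'azazva': N↓-sim [15, 13, 12, 11, 10, 9, 7] end={s0,s10,s12,s17,s21,s33,s37} — reject; 6/6 single-dels accept.
1 obstructions.


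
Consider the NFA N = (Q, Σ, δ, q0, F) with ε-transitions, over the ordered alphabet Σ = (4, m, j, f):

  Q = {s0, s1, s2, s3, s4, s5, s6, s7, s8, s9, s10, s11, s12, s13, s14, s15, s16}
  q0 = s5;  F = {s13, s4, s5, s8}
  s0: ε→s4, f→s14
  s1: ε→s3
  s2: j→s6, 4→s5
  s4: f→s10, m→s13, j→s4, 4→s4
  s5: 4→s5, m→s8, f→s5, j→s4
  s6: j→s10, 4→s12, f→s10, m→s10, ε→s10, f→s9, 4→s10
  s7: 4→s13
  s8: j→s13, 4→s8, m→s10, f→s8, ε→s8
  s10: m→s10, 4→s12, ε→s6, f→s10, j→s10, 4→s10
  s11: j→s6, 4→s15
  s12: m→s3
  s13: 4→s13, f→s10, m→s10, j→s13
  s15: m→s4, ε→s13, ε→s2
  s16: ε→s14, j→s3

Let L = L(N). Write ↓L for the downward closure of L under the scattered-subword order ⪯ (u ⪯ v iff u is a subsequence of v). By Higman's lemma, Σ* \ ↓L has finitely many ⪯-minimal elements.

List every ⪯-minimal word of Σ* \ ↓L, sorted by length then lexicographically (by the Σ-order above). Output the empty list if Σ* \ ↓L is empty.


|Q|=17, |F|=4, |δ|=44 (8 ε).
min D↑ (5 st, q0=0, F={3}): 0:4→0,m→1,j→2,f→0 1:4→1,m→3,j→4,f→1 2:4→2,m→4,j→2,f→3 3:4→3,m→3,j→3,f→3 4:4→4,m→3,j→4,f→3 [Hopcroft].
'mm': |S_i|=[9, 7, 5] end={s10,s12,s3,s6,s9} rej; 2/2 single-dels accept.
'jf': |S_i|=[9, 7, 5] end={s10,s12,s3,s6,s9} rej; 2/2 single-dels accept.
2 obstructions.

Antichain: [mm, jf].


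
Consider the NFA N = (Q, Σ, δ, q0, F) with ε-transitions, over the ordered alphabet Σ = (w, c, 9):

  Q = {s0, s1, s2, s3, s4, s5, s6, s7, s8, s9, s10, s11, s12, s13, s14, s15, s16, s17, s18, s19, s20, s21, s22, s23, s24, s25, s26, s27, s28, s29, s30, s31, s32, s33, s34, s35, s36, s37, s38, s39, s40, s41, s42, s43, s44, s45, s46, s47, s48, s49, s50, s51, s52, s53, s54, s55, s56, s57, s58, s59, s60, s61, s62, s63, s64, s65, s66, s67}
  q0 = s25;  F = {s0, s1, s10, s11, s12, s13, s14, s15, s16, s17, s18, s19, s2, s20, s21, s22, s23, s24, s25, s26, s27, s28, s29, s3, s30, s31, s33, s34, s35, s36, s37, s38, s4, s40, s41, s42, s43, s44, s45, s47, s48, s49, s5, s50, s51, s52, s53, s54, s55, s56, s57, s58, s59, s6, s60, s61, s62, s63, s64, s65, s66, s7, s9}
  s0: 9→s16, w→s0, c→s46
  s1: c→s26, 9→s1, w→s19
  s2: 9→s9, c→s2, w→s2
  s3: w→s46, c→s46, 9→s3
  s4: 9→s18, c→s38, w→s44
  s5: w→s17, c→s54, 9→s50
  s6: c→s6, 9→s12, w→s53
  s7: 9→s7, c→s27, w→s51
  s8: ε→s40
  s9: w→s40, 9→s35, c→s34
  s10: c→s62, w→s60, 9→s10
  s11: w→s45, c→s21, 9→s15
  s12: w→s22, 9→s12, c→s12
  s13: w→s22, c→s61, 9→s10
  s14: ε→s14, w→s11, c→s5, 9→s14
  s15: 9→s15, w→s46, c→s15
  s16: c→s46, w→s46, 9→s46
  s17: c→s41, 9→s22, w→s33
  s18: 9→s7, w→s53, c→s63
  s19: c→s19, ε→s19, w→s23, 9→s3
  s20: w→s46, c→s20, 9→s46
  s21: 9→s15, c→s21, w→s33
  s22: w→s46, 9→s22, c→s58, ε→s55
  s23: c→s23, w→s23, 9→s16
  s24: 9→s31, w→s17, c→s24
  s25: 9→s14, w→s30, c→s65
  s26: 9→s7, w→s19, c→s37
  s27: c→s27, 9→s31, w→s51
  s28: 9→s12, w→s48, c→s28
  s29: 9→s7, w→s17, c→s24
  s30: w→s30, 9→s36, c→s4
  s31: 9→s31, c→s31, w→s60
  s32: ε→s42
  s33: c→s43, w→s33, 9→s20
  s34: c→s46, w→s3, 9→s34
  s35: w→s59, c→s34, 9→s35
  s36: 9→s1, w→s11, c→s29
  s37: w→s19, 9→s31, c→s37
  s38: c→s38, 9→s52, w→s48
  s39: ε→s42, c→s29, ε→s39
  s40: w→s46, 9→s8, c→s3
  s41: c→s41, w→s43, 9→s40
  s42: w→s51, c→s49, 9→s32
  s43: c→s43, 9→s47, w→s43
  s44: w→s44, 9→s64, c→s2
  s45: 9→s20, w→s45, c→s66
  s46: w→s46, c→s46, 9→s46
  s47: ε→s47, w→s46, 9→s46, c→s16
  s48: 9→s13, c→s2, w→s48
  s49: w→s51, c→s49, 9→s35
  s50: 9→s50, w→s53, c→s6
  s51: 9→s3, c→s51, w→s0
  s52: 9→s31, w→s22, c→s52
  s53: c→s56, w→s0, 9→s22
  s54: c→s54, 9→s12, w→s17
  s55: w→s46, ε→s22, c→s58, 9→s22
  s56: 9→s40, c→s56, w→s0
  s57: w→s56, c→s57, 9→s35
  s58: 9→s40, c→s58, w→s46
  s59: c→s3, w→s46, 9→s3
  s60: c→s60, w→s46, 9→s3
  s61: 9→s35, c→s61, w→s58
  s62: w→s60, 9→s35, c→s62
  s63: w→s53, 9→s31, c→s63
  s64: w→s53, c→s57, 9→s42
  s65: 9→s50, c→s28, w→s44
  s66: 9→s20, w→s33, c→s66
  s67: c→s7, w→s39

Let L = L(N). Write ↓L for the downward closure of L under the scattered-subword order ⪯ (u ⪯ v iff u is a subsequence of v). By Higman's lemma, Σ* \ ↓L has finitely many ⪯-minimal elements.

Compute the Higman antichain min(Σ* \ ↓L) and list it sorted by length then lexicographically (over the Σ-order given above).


min(Σ*\↓L) = [9w9w, cc9ww, c9wwc, 9ww99, w99w9c, cwc9cc].

|Q|=68, |F|=63, |δ|=204 (9 ε).
min D↑ (63 st, q0=0, F={42}): 0:w→1,c→2,9→3 1:w→1,c→4,9→5 2:w→6,c→7,9→8 3:w→9,c→10,9→3 4:w→6,c→11,9→12 5:w→9,c→13,9→14 6:w→6,c→15,9→16 7:w→17,c→7,9→18 8:w→19,c→20,9→8 9:w→21,c→22,9→23 10:w→24,c→25,9→8 11:w→17,c→11,9→26 12:w→19,c→27,9→28 13:w→24,c→29,9→28 14:w→30,c→31,9→14 15:w→15,c→15,9→32 16:w→19,c→33,9→34 17:w→17,c→15,9→35 18:w→36,c→18,9→18 19:w→37,c→38,9→36 20:w→19,c→20,9→18 21:w→21,c→39,9→40 22:w→41,c→22,9→23 23:w→42,c→23,9→23 24:w→41,c→43,9→36 25:w→24,c→25,9→18 26:w→36,c→26,9→44 27:w→19,c→27,9→44 28:w→45,c→46,9→28 29:w→24,c→29,9→44 30:w→47,c→30,9→48 31:w→30,c→49,9→28 32:w→50,c→51,9→52 33:w→38,c→33,9→52 34:w→45,c→53,9→34 35:w→36,c→54,9→55 36:w→42,c→56,9→36 37:w→37,c→42,9→57 38:w→37,c→38,9→50 39:w→41,c→39,9→40 40:w→42,c→40,9→42 41:w→41,c→58,9→40 42:w→42,c→42,9→42 43:w→58,c→43,9→50 44:w→59,c→44,9→44 45:w→37,c→45,9→48 46:w→45,c→46,9→44 47:w→47,c→47,9→57 48:w→42,c→42,9→48 49:w→30,c→49,9→44 50:w→42,c→48,9→50 51:w→48,c→42,9→51 52:w→60,c→51,9→52 53:w→45,c→53,9→52 54:w→56,c→54,9→52 55:w→59,c→61,9→55 56:w→42,c→56,9→50 57:w→42,c→42,9→42 58:w→58,c→58,9→62 59:w→42,c→59,9→48 60:w→42,c→48,9→48 61:w→59,c→61,9→52 62:w→42,c→57,9→42.
'9w9w': |S_i|=[66, 57, 27, 11, 1] end={s46} — reject; 4/4 single-dels accept.
'cc9ww': |S_i|=[66, 59, 47, 23, 9, 1] end={s46} rej; 5/5 deletions ∈↓L.
'c9wwc': N↓-sim [66, 59, 38, 14, 3, 1] end={s46} rej; 5/5 del acc.
'9ww99': N↓-sim [66, 57, 27, 10, 4, 1] end={s46} — reject; 5/5 single-dels accept.
'w99w9c': N↓-sim [66, 57, 51, 30, 9, 3, 1] end={s46} ∉↓L; 6/6 single-dels accept.
'cwc9cc': N↓-sim [66, 59, 37, 25, 10, 4, 1] end={s46} ∉↓L; 6/6 del acc.
6 words, ⪯-incomp.


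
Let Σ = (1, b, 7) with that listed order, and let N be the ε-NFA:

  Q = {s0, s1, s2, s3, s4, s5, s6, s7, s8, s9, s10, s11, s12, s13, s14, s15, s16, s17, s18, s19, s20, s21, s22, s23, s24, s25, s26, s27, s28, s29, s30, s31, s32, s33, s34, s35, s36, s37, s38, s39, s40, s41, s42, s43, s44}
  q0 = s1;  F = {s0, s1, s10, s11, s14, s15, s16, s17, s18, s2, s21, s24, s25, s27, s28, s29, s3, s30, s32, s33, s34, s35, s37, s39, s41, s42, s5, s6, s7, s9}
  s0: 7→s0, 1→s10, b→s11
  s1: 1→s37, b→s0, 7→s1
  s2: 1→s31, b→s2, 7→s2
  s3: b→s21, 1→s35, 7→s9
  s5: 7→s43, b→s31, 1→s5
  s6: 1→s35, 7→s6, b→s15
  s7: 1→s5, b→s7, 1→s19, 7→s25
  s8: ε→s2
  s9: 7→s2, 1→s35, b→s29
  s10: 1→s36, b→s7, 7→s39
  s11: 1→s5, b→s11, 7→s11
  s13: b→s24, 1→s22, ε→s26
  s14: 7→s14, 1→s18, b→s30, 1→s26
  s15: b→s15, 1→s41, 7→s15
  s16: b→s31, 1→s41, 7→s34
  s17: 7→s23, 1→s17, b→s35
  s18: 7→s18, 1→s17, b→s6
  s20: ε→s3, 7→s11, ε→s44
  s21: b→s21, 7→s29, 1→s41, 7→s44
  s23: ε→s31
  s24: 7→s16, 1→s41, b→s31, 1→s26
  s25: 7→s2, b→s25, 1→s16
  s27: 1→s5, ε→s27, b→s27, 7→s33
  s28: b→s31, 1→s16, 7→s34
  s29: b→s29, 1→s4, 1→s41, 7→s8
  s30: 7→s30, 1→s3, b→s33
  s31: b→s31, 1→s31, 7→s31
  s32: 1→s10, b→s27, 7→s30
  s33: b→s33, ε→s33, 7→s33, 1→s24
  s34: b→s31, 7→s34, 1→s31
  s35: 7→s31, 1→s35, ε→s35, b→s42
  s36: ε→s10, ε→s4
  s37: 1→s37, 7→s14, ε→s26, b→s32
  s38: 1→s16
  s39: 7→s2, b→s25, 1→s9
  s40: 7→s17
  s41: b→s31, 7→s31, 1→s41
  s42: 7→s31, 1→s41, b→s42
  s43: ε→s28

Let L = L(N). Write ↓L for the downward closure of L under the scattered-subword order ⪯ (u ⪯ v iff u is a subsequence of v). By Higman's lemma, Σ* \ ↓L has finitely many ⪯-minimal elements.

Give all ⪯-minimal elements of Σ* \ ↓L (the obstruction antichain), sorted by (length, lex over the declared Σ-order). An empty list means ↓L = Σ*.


|Q|=45, |F|=30, |δ|=115 (12 ε).
min D↑ (31 st, q0=0, F={20}): 0:1→1,b→2,7→0 1:1→1,b→3,7→4 2:1→5,b→6,7→2 3:1→5,b→7,7→8 4:1→9,b→8,7→4 5:1→5,b→10,7→11 6:1→12,b→6,7→6 7:1→12,b→7,7→13 8:1→14,b→13,7→8 9:1→15,b→16,7→9 10:1→12,b→10,7→17 11:1→18,b→17,7→19 12:1→12,b→20,7→21 13:1→22,b→13,7→13 14:1→23,b→24,7→18 15:1→15,b→23,7→20 16:1→23,b→25,7→16 17:1→26,b→17,7→19 18:1→23,b→27,7→19 19:1→20,b→19,7→19 20:1→20,b→20,7→20 21:1→26,b→20,7→28 22:1→29,b→20,7→26 23:1→23,b→30,7→20 24:1→29,b→24,7→27 25:1→29,b→25,7→25 26:1→29,b→20,7→28 27:1→29,b→27,7→19 28:1→20,b→20,7→28 29:1→29,b→20,7→20 30:1→29,b→30,7→20.
'bb1b': N↓-sim [39, 33, 23, 11, 1] end={s31} rej; 4/4 del acc.
'17117': run [39, 36, 28, 21, 8, 2] end={s23,s31} rej; 5/5 deletions ∈↓L.
'b1771': |S_i|=[39, 33, 25, 16, 4, 1] end={s31} ∉↓L; 5/5 single-dels accept.
3 minimals (antichain).

Antichain: [bb1b, 17117, b1771].
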